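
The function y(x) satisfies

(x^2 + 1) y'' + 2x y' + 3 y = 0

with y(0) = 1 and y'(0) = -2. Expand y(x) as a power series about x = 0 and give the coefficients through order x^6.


Ansatz: y(x) = sum_{n>=0} a_n x^n, so y'(x) = sum_{n>=1} n a_n x^(n-1) and y''(x) = sum_{n>=2} n(n-1) a_n x^(n-2).
Substitute into P(x) y'' + Q(x) y' + R(x) y = 0 with P(x) = x^2 + 1, Q(x) = 2x, R(x) = 3, and match powers of x.
Initial conditions: a_0 = 1, a_1 = -2.
Setting the coefficient of each power of x to zero and solving order by order (substituting the coefficients already found):
  x^0: 2 a_2 + 3 a_0 = 0  ->  2 a_2 = -3 a_0 = -3  ->  a_2 = -3/2
  x^1: 6 a_3 + 5 a_1 = 0  ->  6 a_3 = -5 a_1 = 10  ->  a_3 = 5/3
  x^2: 12 a_4 + 9 a_2 = 0  ->  12 a_4 = -9 a_2 = 27/2  ->  a_4 = 9/8
  x^3: 20 a_5 + 15 a_3 = 0  ->  20 a_5 = -15 a_3 = -25  ->  a_5 = -5/4
  x^4: 30 a_6 + 23 a_4 = 0  ->  30 a_6 = -23 a_4 = -207/8  ->  a_6 = -69/80
Truncated series: y(x) = 1 - 2 x - (3/2) x^2 + (5/3) x^3 + (9/8) x^4 - (5/4) x^5 - (69/80) x^6 + O(x^7).

a_0 = 1; a_1 = -2; a_2 = -3/2; a_3 = 5/3; a_4 = 9/8; a_5 = -5/4; a_6 = -69/80


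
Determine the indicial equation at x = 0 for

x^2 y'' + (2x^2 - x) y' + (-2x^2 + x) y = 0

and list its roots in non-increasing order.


Divide by x^2 to reach normal form y'' + P_1(x) y' + P_2(x) y = 0 with P_1(x) = 2 - 1/x and P_2(x) = -2 + 1/x.
x = 0 is a singular point because the y'-coefficient 2 - 1/x has a pole at x = 0 and the y-coefficient -2 + 1/x has a pole at x = 0.
It is a regular singular point because x P_1(x) = p(x) = 2x - 1 and x^2 P_2(x) = q(x) = -2x^2 + x are polynomials, hence analytic at x = 0.
p(0) = -1,  q(0) = 0.
Indicial equation: r(r-1) + p(0) r + q(0) = 0, i.e. r^2 + (p(0) - 1) r + q(0) = 0, i.e. r^2 - 2 r = 0.
Discriminant: (-2)^2 - 4(0) = 4, so r = (2 ± 2)/2.
Solving: r_1 = 2, r_2 = 0.

indicial: r^2 - 2 r = 0; roots r_1 = 2, r_2 = 0


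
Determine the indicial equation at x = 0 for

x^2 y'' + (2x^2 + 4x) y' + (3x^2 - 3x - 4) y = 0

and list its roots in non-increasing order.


Divide by x^2 to reach normal form y'' + P_1(x) y' + P_2(x) y = 0 with P_1(x) = 2 + 4/x and P_2(x) = 3 - 3/x - 4/x^2.
x = 0 is a singular point because the y'-coefficient 2 + 4/x has a pole at x = 0 and the y-coefficient 3 - 3/x - 4/x^2 has a pole at x = 0.
It is a regular singular point because x P_1(x) = p(x) = 2x + 4 and x^2 P_2(x) = q(x) = 3x^2 - 3x - 4 are polynomials, hence analytic at x = 0.
p(0) = 4,  q(0) = -4.
Indicial equation: r(r-1) + p(0) r + q(0) = 0, i.e. r^2 + (p(0) - 1) r + q(0) = 0, i.e. r^2 + 3 r - 4 = 0.
Discriminant: (3)^2 - 4(-4) = 25, so r = (-3 ± 5)/2.
Solving: r_1 = 1, r_2 = -4.

indicial: r^2 + 3 r - 4 = 0; roots r_1 = 1, r_2 = -4


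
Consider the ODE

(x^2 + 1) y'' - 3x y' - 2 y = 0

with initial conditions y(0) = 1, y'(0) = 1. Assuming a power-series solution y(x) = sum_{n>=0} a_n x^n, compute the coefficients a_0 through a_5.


Ansatz: y(x) = sum_{n>=0} a_n x^n, so y'(x) = sum_{n>=1} n a_n x^(n-1) and y''(x) = sum_{n>=2} n(n-1) a_n x^(n-2).
Substitute into P(x) y'' + Q(x) y' + R(x) y = 0 with P(x) = x^2 + 1, Q(x) = -3x, R(x) = -2, and match powers of x.
Initial conditions: a_0 = 1, a_1 = 1.
Setting the coefficient of each power of x to zero and solving order by order (substituting the coefficients already found):
  x^0: 2 a_2 - 2 a_0 = 0  ->  2 a_2 = 2 a_0 = 2  ->  a_2 = 1
  x^1: 6 a_3 - 5 a_1 = 0  ->  6 a_3 = 5 a_1 = 5  ->  a_3 = 5/6
  x^2: 12 a_4 - 6 a_2 = 0  ->  12 a_4 = 6 a_2 = 6  ->  a_4 = 1/2
  x^3: 20 a_5 - 5 a_3 = 0  ->  20 a_5 = 5 a_3 = 25/6  ->  a_5 = 5/24
Truncated series: y(x) = 1 + x + x^2 + (5/6) x^3 + (1/2) x^4 + (5/24) x^5 + O(x^6).

a_0 = 1; a_1 = 1; a_2 = 1; a_3 = 5/6; a_4 = 1/2; a_5 = 5/24


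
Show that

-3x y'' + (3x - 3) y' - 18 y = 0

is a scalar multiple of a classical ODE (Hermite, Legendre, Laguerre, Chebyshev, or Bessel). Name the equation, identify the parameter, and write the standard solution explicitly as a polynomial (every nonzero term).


All three coefficients share the factor -3; dividing through by -3 gives  x y'' + (1 - x) y' + 6 y = 0.
This matches the Laguerre equation x y'' + (1 - x) y' + n y = 0 with n = 6; the polynomial solution is L_6(x).
With y = sum_k a_k x^k, matching x^k gives (k+1)k a_{k+1} + (k+1) a_{k+1} - k a_k + n a_k = 0, i.e. (k+1)^2 a_{k+1} = (k - n) a_k = (k - 6) a_k. The right side vanishes at k = 6, so the series terminates at degree 6.
Standard normalization L_n(0) = 1 gives a_0 = 1. Work upward with a_{k+1} = (k - 6) a_k / (k+1)^2:
  a_1 = (0 - 6)(1) / 1^2 = -6/1 = -6
  a_2 = (1 - 6)(-6) / 2^2 = 30/4 = 15/2
  a_3 = (2 - 6)(15/2) / 3^2 = -30/9 = -10/3
  a_4 = (3 - 6)(-10/3) / 4^2 = 10/16 = 5/8
  a_5 = (4 - 6)(5/8) / 5^2 = (-5/4)/25 = -1/20
  a_6 = (5 - 6)(-1/20) / 6^2 = (1/20)/36 = 1/720
Hence L_6(x) = x^6/720 - x^5/20 + 5 x^4/8 - 10 x^3/3 + 15 x^2/2 - 6 x + 1.

L_6(x); series = x^6/720 - x^5/20 + 5 x^4/8 - 10 x^3/3 + 15 x^2/2 - 6 x + 1


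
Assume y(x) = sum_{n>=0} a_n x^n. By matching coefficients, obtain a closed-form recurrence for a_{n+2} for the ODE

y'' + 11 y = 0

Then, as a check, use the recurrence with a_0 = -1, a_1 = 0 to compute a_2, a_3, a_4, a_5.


Substitute y = sum_n a_n x^n into y'' + (const) y = 0.
y''(x) = sum_{n>=0} (n+2)(n+1) a_{n+2} x^n.
The ODE becomes sum_n [(n+2)(n+1) a_{n+2} + 11 a_n] x^n = 0.
Setting each coefficient to zero gives the recurrence:
  (n+2)(n+1) a_{n+2} + 11 a_n = 0,
  a_{n+2} = -11 / ((n+1)(n+2)) a_n.

Check with a_0 = -1, a_1 = 0 (apply the recurrence for n = 0, 1, 2, 3): a_0 = -1, a_1 = 0, a_2 = 11/2, a_3 = 0, a_4 = -121/24, a_5 = 0.

a_{n+2} = -11/((n+1)(n+2)) * a_n; check: a_0 = -1, a_1 = 0, a_2 = 11/2, a_3 = 0, a_4 = -121/24, a_5 = 0


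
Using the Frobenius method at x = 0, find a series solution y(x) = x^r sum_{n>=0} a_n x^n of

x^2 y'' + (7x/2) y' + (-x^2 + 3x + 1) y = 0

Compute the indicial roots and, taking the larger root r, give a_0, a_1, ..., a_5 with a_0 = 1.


Write in Frobenius form y'' + (p(x)/x) y' + (q(x)/x^2) y = 0:
  p(x) = 7/2,  q(x) = -x^2 + 3x + 1.
Indicial equation: r(r-1) + (7/2) r + (1) = 0 -> roots r_1 = -1/2, r_2 = -2.
Take r = r_1 = -1/2. Let y(x) = x^r sum_{n>=0} a_n x^n with a_0 = 1.
Substitute y = x^r sum a_n x^n and match x^{r+n}. The recurrence is
  D(n) a_n + 3 a_{n-1} - 1 a_{n-2} = 0,  where D(n) = (r+n)(r+n-1) + (7/2)(r+n) + (1).
  a_n = [-3 a_{n-1} + 1 a_{n-2}] / D(n).
Since the indicial polynomial factors as (r - r_1)(r - r_2), D(n) = (r_1 + n - r_1)(r_1 + n - r_2) = n(n + 3/2).
Evaluating step by step (a_0 = 1):
  n = 1: D(1) = 1(1 + 3/2) = 5/2; numerator = -3(1) = -3; a_1 = (-3)/(5/2) = -6/5
  n = 2: D(2) = 2(2 + 3/2) = 7; numerator = -3(-6/5) + 1(1) = 23/5; a_2 = (23/5)/(7) = 23/35
  n = 3: D(3) = 3(3 + 3/2) = 27/2; numerator = -3(23/35) + 1(-6/5) = -111/35; a_3 = (-111/35)/(27/2) = -74/315
  n = 4: D(4) = 4(4 + 3/2) = 22; numerator = -3(-74/315) + 1(23/35) = 143/105; a_4 = (143/105)/(22) = 13/210
  n = 5: D(5) = 5(5 + 3/2) = 65/2; numerator = -3(13/210) + 1(-74/315) = -53/126; a_5 = (-53/126)/(65/2) = -53/4095

r = -1/2; a_0 = 1; a_1 = -6/5; a_2 = 23/35; a_3 = -74/315; a_4 = 13/210; a_5 = -53/4095


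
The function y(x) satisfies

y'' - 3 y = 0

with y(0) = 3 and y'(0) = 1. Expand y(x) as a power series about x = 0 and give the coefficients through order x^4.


Ansatz: y(x) = sum_{n>=0} a_n x^n, so y'(x) = sum_{n>=1} n a_n x^(n-1) and y''(x) = sum_{n>=2} n(n-1) a_n x^(n-2).
Substitute into P(x) y'' + Q(x) y' + R(x) y = 0 with P(x) = 1, Q(x) = 0, R(x) = -3, and match powers of x.
Initial conditions: a_0 = 3, a_1 = 1.
Setting the coefficient of each power of x to zero and solving order by order (substituting the coefficients already found):
  x^0: 2 a_2 - 3 a_0 = 0  ->  2 a_2 = 3 a_0 = 9  ->  a_2 = 9/2
  x^1: 6 a_3 - 3 a_1 = 0  ->  6 a_3 = 3 a_1 = 3  ->  a_3 = 1/2
  x^2: 12 a_4 - 3 a_2 = 0  ->  12 a_4 = 3 a_2 = 27/2  ->  a_4 = 9/8
Truncated series: y(x) = 3 + x + (9/2) x^2 + (1/2) x^3 + (9/8) x^4 + O(x^5).

a_0 = 3; a_1 = 1; a_2 = 9/2; a_3 = 1/2; a_4 = 9/8


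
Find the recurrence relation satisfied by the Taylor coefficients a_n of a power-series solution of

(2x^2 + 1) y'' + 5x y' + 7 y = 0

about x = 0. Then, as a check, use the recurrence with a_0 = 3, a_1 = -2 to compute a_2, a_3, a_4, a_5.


Substitute y = sum_n a_n x^n.
(1 + 2 x^2) y'' contributes (n+2)(n+1) a_{n+2} + 2 n(n-1) a_n at x^n.
5 x y'(x) contributes 5 n a_n at x^n.
7 y(x) contributes 7 a_n at x^n.
Matching x^n: (n+2)(n+1) a_{n+2} + (2 n(n-1) + 5 n + 7) a_n = 0.
Thus a_{n+2} = (-2 n(n-1) - 5 n - 7) / ((n+1)(n+2)) * a_n.

Check with a_0 = 3, a_1 = -2 (apply the recurrence for n = 0, 1, 2, 3): a_0 = 3, a_1 = -2, a_2 = -21/2, a_3 = 4, a_4 = 147/8, a_5 = -34/5.

a_(n+2) = (-2 n(n-1) - 5 n - 7) / ((n+1)(n+2)) * a_n; check: a_0 = 3, a_1 = -2, a_2 = -21/2, a_3 = 4, a_4 = 147/8, a_5 = -34/5


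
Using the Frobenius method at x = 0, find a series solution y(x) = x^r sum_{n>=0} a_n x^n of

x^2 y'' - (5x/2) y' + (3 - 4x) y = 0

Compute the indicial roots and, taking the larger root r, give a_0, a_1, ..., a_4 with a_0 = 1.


Write in Frobenius form y'' + (p(x)/x) y' + (q(x)/x^2) y = 0:
  p(x) = -5/2,  q(x) = 3 - 4x.
Indicial equation: r(r-1) + (-5/2) r + (3) = 0 -> roots r_1 = 2, r_2 = 3/2.
Take r = r_1 = 2. Let y(x) = x^r sum_{n>=0} a_n x^n with a_0 = 1.
Substitute y = x^r sum a_n x^n and match x^{r+n}. The recurrence is
  D(n) a_n - 4 a_{n-1} = 0,  where D(n) = (r+n)(r+n-1) + (-5/2)(r+n) + (3).
  a_n = 4 / D(n) * a_{n-1}.
Since the indicial polynomial factors as (r - r_1)(r - r_2), D(n) = (r_1 + n - r_1)(r_1 + n - r_2) = n(n + 1/2).
Evaluating step by step (a_0 = 1):
  n = 1: D(1) = 1(1 + 1/2) = 3/2; numerator = 4(1) = 4; a_1 = (4)/(3/2) = 8/3
  n = 2: D(2) = 2(2 + 1/2) = 5; numerator = 4(8/3) = 32/3; a_2 = (32/3)/(5) = 32/15
  n = 3: D(3) = 3(3 + 1/2) = 21/2; numerator = 4(32/15) = 128/15; a_3 = (128/15)/(21/2) = 256/315
  n = 4: D(4) = 4(4 + 1/2) = 18; numerator = 4(256/315) = 1024/315; a_4 = (1024/315)/(18) = 512/2835

r = 2; a_0 = 1; a_1 = 8/3; a_2 = 32/15; a_3 = 256/315; a_4 = 512/2835


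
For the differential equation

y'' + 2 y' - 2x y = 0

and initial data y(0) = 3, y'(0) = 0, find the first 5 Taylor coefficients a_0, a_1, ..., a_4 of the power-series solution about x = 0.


Ansatz: y(x) = sum_{n>=0} a_n x^n, so y'(x) = sum_{n>=1} n a_n x^(n-1) and y''(x) = sum_{n>=2} n(n-1) a_n x^(n-2).
Substitute into P(x) y'' + Q(x) y' + R(x) y = 0 with P(x) = 1, Q(x) = 2, R(x) = -2x, and match powers of x.
Initial conditions: a_0 = 3, a_1 = 0.
Setting the coefficient of each power of x to zero and solving order by order (substituting the coefficients already found):
  x^0: 2 a_2 + 2 a_1 = 0  ->  2 a_2 = -2 a_1 = 0  ->  a_2 = 0
  x^1: 6 a_3 + 4 a_2 - 2 a_0 = 0  ->  6 a_3 = -4 a_2 + 2 a_0 = 6  ->  a_3 = 1
  x^2: 12 a_4 + 6 a_3 - 2 a_1 = 0  ->  12 a_4 = -6 a_3 + 2 a_1 = -6  ->  a_4 = -1/2
Truncated series: y(x) = 3 + x^3 - (1/2) x^4 + O(x^5).

a_0 = 3; a_1 = 0; a_2 = 0; a_3 = 1; a_4 = -1/2


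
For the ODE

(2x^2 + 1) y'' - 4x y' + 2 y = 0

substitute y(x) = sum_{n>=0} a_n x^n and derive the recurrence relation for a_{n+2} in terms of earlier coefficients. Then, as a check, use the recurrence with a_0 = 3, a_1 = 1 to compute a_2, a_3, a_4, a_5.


Substitute y = sum_n a_n x^n.
(1 + 2 x^2) y'' contributes (n+2)(n+1) a_{n+2} + 2 n(n-1) a_n at x^n.
-4 x y'(x) contributes -4 n a_n at x^n.
2 y(x) contributes 2 a_n at x^n.
Matching x^n: (n+2)(n+1) a_{n+2} + (2 n(n-1) - 4 n + 2) a_n = 0.
Thus a_{n+2} = (-2 n(n-1) + 4 n - 2) / ((n+1)(n+2)) * a_n.

Check with a_0 = 3, a_1 = 1 (apply the recurrence for n = 0, 1, 2, 3): a_0 = 3, a_1 = 1, a_2 = -3, a_3 = 1/3, a_4 = -1/2, a_5 = -1/30.

a_(n+2) = (-2 n(n-1) + 4 n - 2) / ((n+1)(n+2)) * a_n; check: a_0 = 3, a_1 = 1, a_2 = -3, a_3 = 1/3, a_4 = -1/2, a_5 = -1/30


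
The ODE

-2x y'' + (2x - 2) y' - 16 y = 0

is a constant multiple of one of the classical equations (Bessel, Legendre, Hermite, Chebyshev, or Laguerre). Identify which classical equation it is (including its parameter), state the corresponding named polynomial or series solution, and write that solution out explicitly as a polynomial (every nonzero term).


All three coefficients share the factor -2; dividing through by -2 gives  x y'' + (1 - x) y' + 8 y = 0.
This matches the Laguerre equation x y'' + (1 - x) y' + n y = 0 with n = 8; the polynomial solution is L_8(x).
With y = sum_k a_k x^k, matching x^k gives (k+1)k a_{k+1} + (k+1) a_{k+1} - k a_k + n a_k = 0, i.e. (k+1)^2 a_{k+1} = (k - n) a_k = (k - 8) a_k. The right side vanishes at k = 8, so the series terminates at degree 8.
Standard normalization L_n(0) = 1 gives a_0 = 1. Work upward with a_{k+1} = (k - 8) a_k / (k+1)^2:
  a_1 = (0 - 8)(1) / 1^2 = -8/1 = -8
  a_2 = (1 - 8)(-8) / 2^2 = 56/4 = 14
  a_3 = (2 - 8)(14) / 3^2 = -84/9 = -28/3
  a_4 = (3 - 8)(-28/3) / 4^2 = (140/3)/16 = 35/12
  a_5 = (4 - 8)(35/12) / 5^2 = (-35/3)/25 = -7/15
  a_6 = (5 - 8)(-7/15) / 6^2 = (7/5)/36 = 7/180
  a_7 = (6 - 8)(7/180) / 7^2 = (-7/90)/49 = -1/630
  a_8 = (7 - 8)(-1/630) / 8^2 = (1/630)/64 = 1/40320
Hence L_8(x) = x^8/40320 - x^7/630 + 7 x^6/180 - 7 x^5/15 + 35 x^4/12 - 28 x^3/3 + 14 x^2 - 8 x + 1.

L_8(x); series = x^8/40320 - x^7/630 + 7 x^6/180 - 7 x^5/15 + 35 x^4/12 - 28 x^3/3 + 14 x^2 - 8 x + 1


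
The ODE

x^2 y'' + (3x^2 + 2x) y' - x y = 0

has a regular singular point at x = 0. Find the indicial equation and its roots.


Divide by x^2 to reach normal form y'' + P_1(x) y' + P_2(x) y = 0 with P_1(x) = 3 + 2/x and P_2(x) = -1/x.
x = 0 is a singular point because the y'-coefficient 3 + 2/x has a pole at x = 0 and the y-coefficient -1/x has a pole at x = 0.
It is a regular singular point because x P_1(x) = p(x) = 3x + 2 and x^2 P_2(x) = q(x) = -x are polynomials, hence analytic at x = 0.
p(0) = 2,  q(0) = 0.
Indicial equation: r(r-1) + p(0) r + q(0) = 0, i.e. r^2 + (p(0) - 1) r + q(0) = 0, i.e. r^2 + 1 r = 0.
Discriminant: (1)^2 - 4(0) = 1, so r = (-1 ± 1)/2.
Solving: r_1 = 0, r_2 = -1.

indicial: r^2 + 1 r = 0; roots r_1 = 0, r_2 = -1


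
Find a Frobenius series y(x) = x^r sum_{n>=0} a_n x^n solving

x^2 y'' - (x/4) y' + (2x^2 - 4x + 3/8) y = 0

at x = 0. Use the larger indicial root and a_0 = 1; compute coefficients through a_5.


Write in Frobenius form y'' + (p(x)/x) y' + (q(x)/x^2) y = 0:
  p(x) = -1/4,  q(x) = 2x^2 - 4x + 3/8.
Indicial equation: r(r-1) + (-1/4) r + (3/8) = 0 -> roots r_1 = 3/4, r_2 = 1/2.
Take r = r_1 = 3/4. Let y(x) = x^r sum_{n>=0} a_n x^n with a_0 = 1.
Substitute y = x^r sum a_n x^n and match x^{r+n}. The recurrence is
  D(n) a_n - 4 a_{n-1} + 2 a_{n-2} = 0,  where D(n) = (r+n)(r+n-1) + (-1/4)(r+n) + (3/8).
  a_n = [4 a_{n-1} - 2 a_{n-2}] / D(n).
Since the indicial polynomial factors as (r - r_1)(r - r_2), D(n) = (r_1 + n - r_1)(r_1 + n - r_2) = n(n + 1/4).
Evaluating step by step (a_0 = 1):
  n = 1: D(1) = 1(1 + 1/4) = 5/4; numerator = 4(1) = 4; a_1 = (4)/(5/4) = 16/5
  n = 2: D(2) = 2(2 + 1/4) = 9/2; numerator = 4(16/5) - 2(1) = 54/5; a_2 = (54/5)/(9/2) = 12/5
  n = 3: D(3) = 3(3 + 1/4) = 39/4; numerator = 4(12/5) - 2(16/5) = 16/5; a_3 = (16/5)/(39/4) = 64/195
  n = 4: D(4) = 4(4 + 1/4) = 17; numerator = 4(64/195) - 2(12/5) = -136/39; a_4 = (-136/39)/(17) = -8/39
  n = 5: D(5) = 5(5 + 1/4) = 105/4; numerator = 4(-8/39) - 2(64/195) = -96/65; a_5 = (-96/65)/(105/4) = -128/2275

r = 3/4; a_0 = 1; a_1 = 16/5; a_2 = 12/5; a_3 = 64/195; a_4 = -8/39; a_5 = -128/2275


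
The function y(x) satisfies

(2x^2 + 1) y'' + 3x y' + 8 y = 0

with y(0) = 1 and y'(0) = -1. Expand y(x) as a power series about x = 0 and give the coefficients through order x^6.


Ansatz: y(x) = sum_{n>=0} a_n x^n, so y'(x) = sum_{n>=1} n a_n x^(n-1) and y''(x) = sum_{n>=2} n(n-1) a_n x^(n-2).
Substitute into P(x) y'' + Q(x) y' + R(x) y = 0 with P(x) = 2x^2 + 1, Q(x) = 3x, R(x) = 8, and match powers of x.
Initial conditions: a_0 = 1, a_1 = -1.
Setting the coefficient of each power of x to zero and solving order by order (substituting the coefficients already found):
  x^0: 2 a_2 + 8 a_0 = 0  ->  2 a_2 = -8 a_0 = -8  ->  a_2 = -4
  x^1: 6 a_3 + 11 a_1 = 0  ->  6 a_3 = -11 a_1 = 11  ->  a_3 = 11/6
  x^2: 12 a_4 + 18 a_2 = 0  ->  12 a_4 = -18 a_2 = 72  ->  a_4 = 6
  x^3: 20 a_5 + 29 a_3 = 0  ->  20 a_5 = -29 a_3 = -319/6  ->  a_5 = -319/120
  x^4: 30 a_6 + 44 a_4 = 0  ->  30 a_6 = -44 a_4 = -264  ->  a_6 = -44/5
Truncated series: y(x) = 1 - x - 4 x^2 + (11/6) x^3 + 6 x^4 - (319/120) x^5 - (44/5) x^6 + O(x^7).

a_0 = 1; a_1 = -1; a_2 = -4; a_3 = 11/6; a_4 = 6; a_5 = -319/120; a_6 = -44/5


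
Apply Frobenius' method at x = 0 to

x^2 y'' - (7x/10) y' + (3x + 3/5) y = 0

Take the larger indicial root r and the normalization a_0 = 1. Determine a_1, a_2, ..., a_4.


Write in Frobenius form y'' + (p(x)/x) y' + (q(x)/x^2) y = 0:
  p(x) = -7/10,  q(x) = 3x + 3/5.
Indicial equation: r(r-1) + (-7/10) r + (3/5) = 0 -> roots r_1 = 6/5, r_2 = 1/2.
Take r = r_1 = 6/5. Let y(x) = x^r sum_{n>=0} a_n x^n with a_0 = 1.
Substitute y = x^r sum a_n x^n and match x^{r+n}. The recurrence is
  D(n) a_n + 3 a_{n-1} = 0,  where D(n) = (r+n)(r+n-1) + (-7/10)(r+n) + (3/5).
  a_n = -3 / D(n) * a_{n-1}.
Since the indicial polynomial factors as (r - r_1)(r - r_2), D(n) = (r_1 + n - r_1)(r_1 + n - r_2) = n(n + 7/10).
Evaluating step by step (a_0 = 1):
  n = 1: D(1) = 1(1 + 7/10) = 17/10; numerator = -3(1) = -3; a_1 = (-3)/(17/10) = -30/17
  n = 2: D(2) = 2(2 + 7/10) = 27/5; numerator = -3(-30/17) = 90/17; a_2 = (90/17)/(27/5) = 50/51
  n = 3: D(3) = 3(3 + 7/10) = 111/10; numerator = -3(50/51) = -50/17; a_3 = (-50/17)/(111/10) = -500/1887
  n = 4: D(4) = 4(4 + 7/10) = 94/5; numerator = -3(-500/1887) = 500/629; a_4 = (500/629)/(94/5) = 1250/29563

r = 6/5; a_0 = 1; a_1 = -30/17; a_2 = 50/51; a_3 = -500/1887; a_4 = 1250/29563


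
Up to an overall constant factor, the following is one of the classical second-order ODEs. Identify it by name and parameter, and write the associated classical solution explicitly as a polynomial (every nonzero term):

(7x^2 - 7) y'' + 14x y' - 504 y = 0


All three coefficients share the factor -7; dividing through by -7 gives  (1 - x^2) y'' - 2x y' + 72 y = 0.
This matches the Legendre equation (1 - x^2) y'' - 2x y' + n(n+1) y = 0 (note the -2x y' term) with n(n+1) = 72, so n = 8; the polynomial solution is P_8(x).
With y = sum_k a_k x^k, matching x^k gives (k+2)(k+1) a_{k+2} = [k(k+1) - n(n+1)] a_k = (k - 8)(k + 9) a_k. The right side vanishes at k = 8, so the series with the parity of 8 terminates at degree 8.
Standard normalization (P_n(1) = 1): leading coefficient (2n)!/(2^n (n!)^2) = 20922789888000/(256*1625702400) = 6435/128, so a_8 = 6435/128. Work downward with a_k = (k+1)(k+2) a_{k+2} / ((k - 8)(k + 9)):
  a_6 = (7)(8)(6435/128) / ((6 - 8)(6 + 9)) = (45045/16)/(-30) = -3003/32
  a_4 = (5)(6)(-3003/32) / ((4 - 8)(4 + 9)) = (-45045/16)/(-52) = 3465/64
  a_2 = (3)(4)(3465/64) / ((2 - 8)(2 + 9)) = (10395/16)/(-66) = -315/32
  a_0 = (1)(2)(-315/32) / ((0 - 8)(0 + 9)) = (-315/16)/(-72) = 35/128
Hence P_8(x) = 6435 x^8/128 - 3003 x^6/32 + 3465 x^4/64 - 315 x^2/32 + 35/128.

P_8(x); series = 6435 x^8/128 - 3003 x^6/32 + 3465 x^4/64 - 315 x^2/32 + 35/128


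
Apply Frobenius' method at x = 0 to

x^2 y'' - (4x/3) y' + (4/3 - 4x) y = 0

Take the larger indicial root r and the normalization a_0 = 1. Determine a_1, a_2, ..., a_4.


Write in Frobenius form y'' + (p(x)/x) y' + (q(x)/x^2) y = 0:
  p(x) = -4/3,  q(x) = 4/3 - 4x.
Indicial equation: r(r-1) + (-4/3) r + (4/3) = 0 -> roots r_1 = 4/3, r_2 = 1.
Take r = r_1 = 4/3. Let y(x) = x^r sum_{n>=0} a_n x^n with a_0 = 1.
Substitute y = x^r sum a_n x^n and match x^{r+n}. The recurrence is
  D(n) a_n - 4 a_{n-1} = 0,  where D(n) = (r+n)(r+n-1) + (-4/3)(r+n) + (4/3).
  a_n = 4 / D(n) * a_{n-1}.
Since the indicial polynomial factors as (r - r_1)(r - r_2), D(n) = (r_1 + n - r_1)(r_1 + n - r_2) = n(n + 1/3).
Evaluating step by step (a_0 = 1):
  n = 1: D(1) = 1(1 + 1/3) = 4/3; numerator = 4(1) = 4; a_1 = (4)/(4/3) = 3
  n = 2: D(2) = 2(2 + 1/3) = 14/3; numerator = 4(3) = 12; a_2 = (12)/(14/3) = 18/7
  n = 3: D(3) = 3(3 + 1/3) = 10; numerator = 4(18/7) = 72/7; a_3 = (72/7)/(10) = 36/35
  n = 4: D(4) = 4(4 + 1/3) = 52/3; numerator = 4(36/35) = 144/35; a_4 = (144/35)/(52/3) = 108/455

r = 4/3; a_0 = 1; a_1 = 3; a_2 = 18/7; a_3 = 36/35; a_4 = 108/455


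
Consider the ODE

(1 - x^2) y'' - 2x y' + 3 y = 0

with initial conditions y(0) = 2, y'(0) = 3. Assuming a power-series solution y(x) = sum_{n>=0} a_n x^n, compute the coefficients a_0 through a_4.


Ansatz: y(x) = sum_{n>=0} a_n x^n, so y'(x) = sum_{n>=1} n a_n x^(n-1) and y''(x) = sum_{n>=2} n(n-1) a_n x^(n-2).
Substitute into P(x) y'' + Q(x) y' + R(x) y = 0 with P(x) = 1 - x^2, Q(x) = -2x, R(x) = 3, and match powers of x.
Initial conditions: a_0 = 2, a_1 = 3.
Setting the coefficient of each power of x to zero and solving order by order (substituting the coefficients already found):
  x^0: 2 a_2 + 3 a_0 = 0  ->  2 a_2 = -3 a_0 = -6  ->  a_2 = -3
  x^1: 6 a_3 + a_1 = 0  ->  6 a_3 = -a_1 = -3  ->  a_3 = -1/2
  x^2: 12 a_4 - 3 a_2 = 0  ->  12 a_4 = 3 a_2 = -9  ->  a_4 = -3/4
Truncated series: y(x) = 2 + 3 x - 3 x^2 - (1/2) x^3 - (3/4) x^4 + O(x^5).

a_0 = 2; a_1 = 3; a_2 = -3; a_3 = -1/2; a_4 = -3/4


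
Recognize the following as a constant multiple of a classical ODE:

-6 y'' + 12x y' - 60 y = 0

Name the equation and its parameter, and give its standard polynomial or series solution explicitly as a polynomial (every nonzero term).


All three coefficients share the factor -6; dividing through by -6 gives  y'' - 2x y' + 10 y = 0.
This matches the Hermite equation y'' - 2x y' + 2n y = 0 with 2n = 10, so n = 5; the polynomial solution is H_5(x).
With y = sum_k a_k x^k, matching x^k gives (k+2)(k+1) a_{k+2} = 2(k - n) a_k = 2(k - 5) a_k. The right side vanishes at k = 5, so the series with the parity of 5 terminates at degree 5.
Standard normalization: leading coefficient of H_n is 2^n, so a_5 = 2^5 = 32. Work downward with a_k = (k+1)(k+2) a_{k+2} / (2(k - n)):
  a_3 = (4)(5)(32) / (2(3 - 5)) = 640/(-4) = -160
  a_1 = (2)(3)(-160) / (2(1 - 5)) = -960/(-8) = 120
Hence H_5(x) = 32 x^5 - 160 x^3 + 120 x.

H_5(x); series = 32 x^5 - 160 x^3 + 120 x


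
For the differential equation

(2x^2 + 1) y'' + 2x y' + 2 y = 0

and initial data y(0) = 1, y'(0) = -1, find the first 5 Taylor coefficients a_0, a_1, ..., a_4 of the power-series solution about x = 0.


Ansatz: y(x) = sum_{n>=0} a_n x^n, so y'(x) = sum_{n>=1} n a_n x^(n-1) and y''(x) = sum_{n>=2} n(n-1) a_n x^(n-2).
Substitute into P(x) y'' + Q(x) y' + R(x) y = 0 with P(x) = 2x^2 + 1, Q(x) = 2x, R(x) = 2, and match powers of x.
Initial conditions: a_0 = 1, a_1 = -1.
Setting the coefficient of each power of x to zero and solving order by order (substituting the coefficients already found):
  x^0: 2 a_2 + 2 a_0 = 0  ->  2 a_2 = -2 a_0 = -2  ->  a_2 = -1
  x^1: 6 a_3 + 4 a_1 = 0  ->  6 a_3 = -4 a_1 = 4  ->  a_3 = 2/3
  x^2: 12 a_4 + 10 a_2 = 0  ->  12 a_4 = -10 a_2 = 10  ->  a_4 = 5/6
Truncated series: y(x) = 1 - x - x^2 + (2/3) x^3 + (5/6) x^4 + O(x^5).

a_0 = 1; a_1 = -1; a_2 = -1; a_3 = 2/3; a_4 = 5/6


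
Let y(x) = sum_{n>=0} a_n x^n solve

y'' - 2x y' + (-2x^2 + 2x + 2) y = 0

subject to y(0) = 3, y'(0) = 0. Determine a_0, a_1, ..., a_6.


Ansatz: y(x) = sum_{n>=0} a_n x^n, so y'(x) = sum_{n>=1} n a_n x^(n-1) and y''(x) = sum_{n>=2} n(n-1) a_n x^(n-2).
Substitute into P(x) y'' + Q(x) y' + R(x) y = 0 with P(x) = 1, Q(x) = -2x, R(x) = -2x^2 + 2x + 2, and match powers of x.
Initial conditions: a_0 = 3, a_1 = 0.
Setting the coefficient of each power of x to zero and solving order by order (substituting the coefficients already found):
  x^0: 2 a_2 + 2 a_0 = 0  ->  2 a_2 = -2 a_0 = -6  ->  a_2 = -3
  x^1: 6 a_3 + 2 a_0 = 0  ->  6 a_3 = -2 a_0 = -6  ->  a_3 = -1
  x^2: 12 a_4 - 2 a_2 + 2 a_1 - 2 a_0 = 0  ->  12 a_4 = 2 a_2 - 2 a_1 + 2 a_0 = 0  ->  a_4 = 0
  x^3: 20 a_5 - 4 a_3 + 2 a_2 - 2 a_1 = 0  ->  20 a_5 = 4 a_3 - 2 a_2 + 2 a_1 = 2  ->  a_5 = 1/10
  x^4: 30 a_6 - 6 a_4 + 2 a_3 - 2 a_2 = 0  ->  30 a_6 = 6 a_4 - 2 a_3 + 2 a_2 = -4  ->  a_6 = -2/15
Truncated series: y(x) = 3 - 3 x^2 - x^3 + (1/10) x^5 - (2/15) x^6 + O(x^7).

a_0 = 3; a_1 = 0; a_2 = -3; a_3 = -1; a_4 = 0; a_5 = 1/10; a_6 = -2/15


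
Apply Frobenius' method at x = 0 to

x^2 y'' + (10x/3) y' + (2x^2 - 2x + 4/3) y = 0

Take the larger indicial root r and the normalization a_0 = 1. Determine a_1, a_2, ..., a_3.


Write in Frobenius form y'' + (p(x)/x) y' + (q(x)/x^2) y = 0:
  p(x) = 10/3,  q(x) = 2x^2 - 2x + 4/3.
Indicial equation: r(r-1) + (10/3) r + (4/3) = 0 -> roots r_1 = -1, r_2 = -4/3.
Take r = r_1 = -1. Let y(x) = x^r sum_{n>=0} a_n x^n with a_0 = 1.
Substitute y = x^r sum a_n x^n and match x^{r+n}. The recurrence is
  D(n) a_n - 2 a_{n-1} + 2 a_{n-2} = 0,  where D(n) = (r+n)(r+n-1) + (10/3)(r+n) + (4/3).
  a_n = [2 a_{n-1} - 2 a_{n-2}] / D(n).
Since the indicial polynomial factors as (r - r_1)(r - r_2), D(n) = (r_1 + n - r_1)(r_1 + n - r_2) = n(n + 1/3).
Evaluating step by step (a_0 = 1):
  n = 1: D(1) = 1(1 + 1/3) = 4/3; numerator = 2(1) = 2; a_1 = (2)/(4/3) = 3/2
  n = 2: D(2) = 2(2 + 1/3) = 14/3; numerator = 2(3/2) - 2(1) = 1; a_2 = (1)/(14/3) = 3/14
  n = 3: D(3) = 3(3 + 1/3) = 10; numerator = 2(3/14) - 2(3/2) = -18/7; a_3 = (-18/7)/(10) = -9/35

r = -1; a_0 = 1; a_1 = 3/2; a_2 = 3/14; a_3 = -9/35


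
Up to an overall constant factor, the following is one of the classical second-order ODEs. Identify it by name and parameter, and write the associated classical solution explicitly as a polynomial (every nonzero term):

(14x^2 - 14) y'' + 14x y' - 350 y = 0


All three coefficients share the factor -14; dividing through by -14 gives  (1 - x^2) y'' - x y' + 25 y = 0.
This matches the Chebyshev equation (1 - x^2) y'' - x y' + n^2 y = 0 (note the -x y' term, not -2x y') with n^2 = 25, so n = 5; the polynomial solution is T_5(x).
With y = sum_k a_k x^k, matching x^k gives (k+2)(k+1) a_{k+2} = (k^2 - n^2) a_k = (k - 5)(k + 5) a_k. The right side vanishes at k = 5, so the series with the parity of 5 terminates at degree 5.
Standard normalization: leading coefficient of T_n is 2^(n-1), so a_5 = 2^4 = 16. Work downward with a_k = (k+1)(k+2) a_{k+2} / ((k - 5)(k + 5)):
  a_3 = (4)(5)(16) / ((3 - 5)(3 + 5)) = 320/(-16) = -20
  a_1 = (2)(3)(-20) / ((1 - 5)(1 + 5)) = -120/(-24) = 5
Hence T_5(x) = 16 x^5 - 20 x^3 + 5 x.

T_5(x); series = 16 x^5 - 20 x^3 + 5 x


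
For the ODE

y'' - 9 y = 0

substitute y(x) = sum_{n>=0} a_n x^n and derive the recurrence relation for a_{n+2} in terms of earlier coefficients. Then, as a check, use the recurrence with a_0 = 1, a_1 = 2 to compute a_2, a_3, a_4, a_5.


Substitute y = sum_n a_n x^n into y'' + (const) y = 0.
y''(x) = sum_{n>=0} (n+2)(n+1) a_{n+2} x^n.
The ODE becomes sum_n [(n+2)(n+1) a_{n+2} - 9 a_n] x^n = 0.
Setting each coefficient to zero gives the recurrence:
  (n+2)(n+1) a_{n+2} - 9 a_n = 0,
  a_{n+2} = 9 / ((n+1)(n+2)) a_n.

Check with a_0 = 1, a_1 = 2 (apply the recurrence for n = 0, 1, 2, 3): a_0 = 1, a_1 = 2, a_2 = 9/2, a_3 = 3, a_4 = 27/8, a_5 = 27/20.

a_{n+2} = 9/((n+1)(n+2)) * a_n; check: a_0 = 1, a_1 = 2, a_2 = 9/2, a_3 = 3, a_4 = 27/8, a_5 = 27/20


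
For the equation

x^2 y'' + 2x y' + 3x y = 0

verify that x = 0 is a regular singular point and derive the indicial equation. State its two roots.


Divide by x^2 to reach normal form y'' + P_1(x) y' + P_2(x) y = 0 with P_1(x) = 2/x and P_2(x) = 3/x.
x = 0 is a singular point because the y'-coefficient 2/x has a pole at x = 0 and the y-coefficient 3/x has a pole at x = 0.
It is a regular singular point because x P_1(x) = p(x) = 2 and x^2 P_2(x) = q(x) = 3x are polynomials, hence analytic at x = 0.
p(0) = 2,  q(0) = 0.
Indicial equation: r(r-1) + p(0) r + q(0) = 0, i.e. r^2 + (p(0) - 1) r + q(0) = 0, i.e. r^2 + 1 r = 0.
Discriminant: (1)^2 - 4(0) = 1, so r = (-1 ± 1)/2.
Solving: r_1 = 0, r_2 = -1.

indicial: r^2 + 1 r = 0; roots r_1 = 0, r_2 = -1


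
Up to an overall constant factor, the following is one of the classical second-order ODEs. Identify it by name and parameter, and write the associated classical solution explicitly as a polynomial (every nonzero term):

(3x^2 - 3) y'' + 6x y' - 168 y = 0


All three coefficients share the factor -3; dividing through by -3 gives  (1 - x^2) y'' - 2x y' + 56 y = 0.
This matches the Legendre equation (1 - x^2) y'' - 2x y' + n(n+1) y = 0 (note the -2x y' term) with n(n+1) = 56, so n = 7; the polynomial solution is P_7(x).
With y = sum_k a_k x^k, matching x^k gives (k+2)(k+1) a_{k+2} = [k(k+1) - n(n+1)] a_k = (k - 7)(k + 8) a_k. The right side vanishes at k = 7, so the series with the parity of 7 terminates at degree 7.
Standard normalization (P_n(1) = 1): leading coefficient (2n)!/(2^n (n!)^2) = 87178291200/(128*25401600) = 429/16, so a_7 = 429/16. Work downward with a_k = (k+1)(k+2) a_{k+2} / ((k - 7)(k + 8)):
  a_5 = (6)(7)(429/16) / ((5 - 7)(5 + 8)) = (9009/8)/(-26) = -693/16
  a_3 = (4)(5)(-693/16) / ((3 - 7)(3 + 8)) = (-3465/4)/(-44) = 315/16
  a_1 = (2)(3)(315/16) / ((1 - 7)(1 + 8)) = (945/8)/(-54) = -35/16
Hence P_7(x) = 429 x^7/16 - 693 x^5/16 + 315 x^3/16 - 35 x/16.

P_7(x); series = 429 x^7/16 - 693 x^5/16 + 315 x^3/16 - 35 x/16


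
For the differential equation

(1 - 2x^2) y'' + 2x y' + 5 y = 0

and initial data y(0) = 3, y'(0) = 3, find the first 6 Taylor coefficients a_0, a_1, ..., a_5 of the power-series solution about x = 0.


Ansatz: y(x) = sum_{n>=0} a_n x^n, so y'(x) = sum_{n>=1} n a_n x^(n-1) and y''(x) = sum_{n>=2} n(n-1) a_n x^(n-2).
Substitute into P(x) y'' + Q(x) y' + R(x) y = 0 with P(x) = 1 - 2x^2, Q(x) = 2x, R(x) = 5, and match powers of x.
Initial conditions: a_0 = 3, a_1 = 3.
Setting the coefficient of each power of x to zero and solving order by order (substituting the coefficients already found):
  x^0: 2 a_2 + 5 a_0 = 0  ->  2 a_2 = -5 a_0 = -15  ->  a_2 = -15/2
  x^1: 6 a_3 + 7 a_1 = 0  ->  6 a_3 = -7 a_1 = -21  ->  a_3 = -7/2
  x^2: 12 a_4 + 5 a_2 = 0  ->  12 a_4 = -5 a_2 = 75/2  ->  a_4 = 25/8
  x^3: 20 a_5 - a_3 = 0  ->  20 a_5 = a_3 = -7/2  ->  a_5 = -7/40
Truncated series: y(x) = 3 + 3 x - (15/2) x^2 - (7/2) x^3 + (25/8) x^4 - (7/40) x^5 + O(x^6).

a_0 = 3; a_1 = 3; a_2 = -15/2; a_3 = -7/2; a_4 = 25/8; a_5 = -7/40


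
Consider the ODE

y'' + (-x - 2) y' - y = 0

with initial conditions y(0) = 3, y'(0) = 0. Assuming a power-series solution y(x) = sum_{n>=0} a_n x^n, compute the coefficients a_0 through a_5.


Ansatz: y(x) = sum_{n>=0} a_n x^n, so y'(x) = sum_{n>=1} n a_n x^(n-1) and y''(x) = sum_{n>=2} n(n-1) a_n x^(n-2).
Substitute into P(x) y'' + Q(x) y' + R(x) y = 0 with P(x) = 1, Q(x) = -x - 2, R(x) = -1, and match powers of x.
Initial conditions: a_0 = 3, a_1 = 0.
Setting the coefficient of each power of x to zero and solving order by order (substituting the coefficients already found):
  x^0: 2 a_2 - 2 a_1 - a_0 = 0  ->  2 a_2 = 2 a_1 + a_0 = 3  ->  a_2 = 3/2
  x^1: 6 a_3 - 4 a_2 - 2 a_1 = 0  ->  6 a_3 = 4 a_2 + 2 a_1 = 6  ->  a_3 = 1
  x^2: 12 a_4 - 6 a_3 - 3 a_2 = 0  ->  12 a_4 = 6 a_3 + 3 a_2 = 21/2  ->  a_4 = 7/8
  x^3: 20 a_5 - 8 a_4 - 4 a_3 = 0  ->  20 a_5 = 8 a_4 + 4 a_3 = 11  ->  a_5 = 11/20
Truncated series: y(x) = 3 + (3/2) x^2 + x^3 + (7/8) x^4 + (11/20) x^5 + O(x^6).

a_0 = 3; a_1 = 0; a_2 = 3/2; a_3 = 1; a_4 = 7/8; a_5 = 11/20


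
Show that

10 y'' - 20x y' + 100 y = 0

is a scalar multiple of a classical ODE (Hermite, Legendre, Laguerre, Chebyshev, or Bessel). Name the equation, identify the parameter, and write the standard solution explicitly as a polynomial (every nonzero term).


All three coefficients share the factor 10; dividing through by 10 gives  y'' - 2x y' + 10 y = 0.
This matches the Hermite equation y'' - 2x y' + 2n y = 0 with 2n = 10, so n = 5; the polynomial solution is H_5(x).
With y = sum_k a_k x^k, matching x^k gives (k+2)(k+1) a_{k+2} = 2(k - n) a_k = 2(k - 5) a_k. The right side vanishes at k = 5, so the series with the parity of 5 terminates at degree 5.
Standard normalization: leading coefficient of H_n is 2^n, so a_5 = 2^5 = 32. Work downward with a_k = (k+1)(k+2) a_{k+2} / (2(k - n)):
  a_3 = (4)(5)(32) / (2(3 - 5)) = 640/(-4) = -160
  a_1 = (2)(3)(-160) / (2(1 - 5)) = -960/(-8) = 120
Hence H_5(x) = 32 x^5 - 160 x^3 + 120 x.

H_5(x); series = 32 x^5 - 160 x^3 + 120 x


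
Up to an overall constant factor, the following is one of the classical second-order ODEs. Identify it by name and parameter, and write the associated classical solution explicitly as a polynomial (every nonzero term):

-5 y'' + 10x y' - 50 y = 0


All three coefficients share the factor -5; dividing through by -5 gives  y'' - 2x y' + 10 y = 0.
This matches the Hermite equation y'' - 2x y' + 2n y = 0 with 2n = 10, so n = 5; the polynomial solution is H_5(x).
With y = sum_k a_k x^k, matching x^k gives (k+2)(k+1) a_{k+2} = 2(k - n) a_k = 2(k - 5) a_k. The right side vanishes at k = 5, so the series with the parity of 5 terminates at degree 5.
Standard normalization: leading coefficient of H_n is 2^n, so a_5 = 2^5 = 32. Work downward with a_k = (k+1)(k+2) a_{k+2} / (2(k - n)):
  a_3 = (4)(5)(32) / (2(3 - 5)) = 640/(-4) = -160
  a_1 = (2)(3)(-160) / (2(1 - 5)) = -960/(-8) = 120
Hence H_5(x) = 32 x^5 - 160 x^3 + 120 x.

H_5(x); series = 32 x^5 - 160 x^3 + 120 x


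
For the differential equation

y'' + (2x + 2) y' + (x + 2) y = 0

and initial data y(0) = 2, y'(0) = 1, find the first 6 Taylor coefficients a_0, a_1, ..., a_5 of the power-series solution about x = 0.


Ansatz: y(x) = sum_{n>=0} a_n x^n, so y'(x) = sum_{n>=1} n a_n x^(n-1) and y''(x) = sum_{n>=2} n(n-1) a_n x^(n-2).
Substitute into P(x) y'' + Q(x) y' + R(x) y = 0 with P(x) = 1, Q(x) = 2x + 2, R(x) = x + 2, and match powers of x.
Initial conditions: a_0 = 2, a_1 = 1.
Setting the coefficient of each power of x to zero and solving order by order (substituting the coefficients already found):
  x^0: 2 a_2 + 2 a_1 + 2 a_0 = 0  ->  2 a_2 = -2 a_1 - 2 a_0 = -6  ->  a_2 = -3
  x^1: 6 a_3 + 4 a_2 + 4 a_1 + a_0 = 0  ->  6 a_3 = -4 a_2 - 4 a_1 - a_0 = 6  ->  a_3 = 1
  x^2: 12 a_4 + 6 a_3 + 6 a_2 + a_1 = 0  ->  12 a_4 = -6 a_3 - 6 a_2 - a_1 = 11  ->  a_4 = 11/12
  x^3: 20 a_5 + 8 a_4 + 8 a_3 + a_2 = 0  ->  20 a_5 = -8 a_4 - 8 a_3 - a_2 = -37/3  ->  a_5 = -37/60
Truncated series: y(x) = 2 + x - 3 x^2 + x^3 + (11/12) x^4 - (37/60) x^5 + O(x^6).

a_0 = 2; a_1 = 1; a_2 = -3; a_3 = 1; a_4 = 11/12; a_5 = -37/60


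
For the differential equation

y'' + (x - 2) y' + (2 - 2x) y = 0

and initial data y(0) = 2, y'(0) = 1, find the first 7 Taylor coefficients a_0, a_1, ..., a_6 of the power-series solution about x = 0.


Ansatz: y(x) = sum_{n>=0} a_n x^n, so y'(x) = sum_{n>=1} n a_n x^(n-1) and y''(x) = sum_{n>=2} n(n-1) a_n x^(n-2).
Substitute into P(x) y'' + Q(x) y' + R(x) y = 0 with P(x) = 1, Q(x) = x - 2, R(x) = 2 - 2x, and match powers of x.
Initial conditions: a_0 = 2, a_1 = 1.
Setting the coefficient of each power of x to zero and solving order by order (substituting the coefficients already found):
  x^0: 2 a_2 - 2 a_1 + 2 a_0 = 0  ->  2 a_2 = 2 a_1 - 2 a_0 = -2  ->  a_2 = -1
  x^1: 6 a_3 - 4 a_2 + 3 a_1 - 2 a_0 = 0  ->  6 a_3 = 4 a_2 - 3 a_1 + 2 a_0 = -3  ->  a_3 = -1/2
  x^2: 12 a_4 - 6 a_3 + 4 a_2 - 2 a_1 = 0  ->  12 a_4 = 6 a_3 - 4 a_2 + 2 a_1 = 3  ->  a_4 = 1/4
  x^3: 20 a_5 - 8 a_4 + 5 a_3 - 2 a_2 = 0  ->  20 a_5 = 8 a_4 - 5 a_3 + 2 a_2 = 5/2  ->  a_5 = 1/8
  x^4: 30 a_6 - 10 a_5 + 6 a_4 - 2 a_3 = 0  ->  30 a_6 = 10 a_5 - 6 a_4 + 2 a_3 = -5/4  ->  a_6 = -1/24
Truncated series: y(x) = 2 + x - x^2 - (1/2) x^3 + (1/4) x^4 + (1/8) x^5 - (1/24) x^6 + O(x^7).

a_0 = 2; a_1 = 1; a_2 = -1; a_3 = -1/2; a_4 = 1/4; a_5 = 1/8; a_6 = -1/24


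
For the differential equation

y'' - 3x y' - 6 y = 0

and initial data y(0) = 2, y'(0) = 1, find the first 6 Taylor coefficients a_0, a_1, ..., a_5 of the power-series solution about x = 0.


Ansatz: y(x) = sum_{n>=0} a_n x^n, so y'(x) = sum_{n>=1} n a_n x^(n-1) and y''(x) = sum_{n>=2} n(n-1) a_n x^(n-2).
Substitute into P(x) y'' + Q(x) y' + R(x) y = 0 with P(x) = 1, Q(x) = -3x, R(x) = -6, and match powers of x.
Initial conditions: a_0 = 2, a_1 = 1.
Setting the coefficient of each power of x to zero and solving order by order (substituting the coefficients already found):
  x^0: 2 a_2 - 6 a_0 = 0  ->  2 a_2 = 6 a_0 = 12  ->  a_2 = 6
  x^1: 6 a_3 - 9 a_1 = 0  ->  6 a_3 = 9 a_1 = 9  ->  a_3 = 3/2
  x^2: 12 a_4 - 12 a_2 = 0  ->  12 a_4 = 12 a_2 = 72  ->  a_4 = 6
  x^3: 20 a_5 - 15 a_3 = 0  ->  20 a_5 = 15 a_3 = 45/2  ->  a_5 = 9/8
Truncated series: y(x) = 2 + x + 6 x^2 + (3/2) x^3 + 6 x^4 + (9/8) x^5 + O(x^6).

a_0 = 2; a_1 = 1; a_2 = 6; a_3 = 3/2; a_4 = 6; a_5 = 9/8


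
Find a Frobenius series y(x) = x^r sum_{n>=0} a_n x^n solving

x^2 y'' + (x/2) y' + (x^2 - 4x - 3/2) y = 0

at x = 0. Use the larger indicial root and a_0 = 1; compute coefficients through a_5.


Write in Frobenius form y'' + (p(x)/x) y' + (q(x)/x^2) y = 0:
  p(x) = 1/2,  q(x) = x^2 - 4x - 3/2.
Indicial equation: r(r-1) + (1/2) r + (-3/2) = 0 -> roots r_1 = 3/2, r_2 = -1.
Take r = r_1 = 3/2. Let y(x) = x^r sum_{n>=0} a_n x^n with a_0 = 1.
Substitute y = x^r sum a_n x^n and match x^{r+n}. The recurrence is
  D(n) a_n - 4 a_{n-1} + 1 a_{n-2} = 0,  where D(n) = (r+n)(r+n-1) + (1/2)(r+n) + (-3/2).
  a_n = [4 a_{n-1} - 1 a_{n-2}] / D(n).
Since the indicial polynomial factors as (r - r_1)(r - r_2), D(n) = (r_1 + n - r_1)(r_1 + n - r_2) = n(n + 5/2).
Evaluating step by step (a_0 = 1):
  n = 1: D(1) = 1(1 + 5/2) = 7/2; numerator = 4(1) = 4; a_1 = (4)/(7/2) = 8/7
  n = 2: D(2) = 2(2 + 5/2) = 9; numerator = 4(8/7) - 1(1) = 25/7; a_2 = (25/7)/(9) = 25/63
  n = 3: D(3) = 3(3 + 5/2) = 33/2; numerator = 4(25/63) - 1(8/7) = 4/9; a_3 = (4/9)/(33/2) = 8/297
  n = 4: D(4) = 4(4 + 5/2) = 26; numerator = 4(8/297) - 1(25/63) = -601/2079; a_4 = (-601/2079)/(26) = -601/54054
  n = 5: D(5) = 5(5 + 5/2) = 75/2; numerator = 4(-601/54054) - 1(8/297) = -1930/27027; a_5 = (-1930/27027)/(75/2) = -772/405405

r = 3/2; a_0 = 1; a_1 = 8/7; a_2 = 25/63; a_3 = 8/297; a_4 = -601/54054; a_5 = -772/405405


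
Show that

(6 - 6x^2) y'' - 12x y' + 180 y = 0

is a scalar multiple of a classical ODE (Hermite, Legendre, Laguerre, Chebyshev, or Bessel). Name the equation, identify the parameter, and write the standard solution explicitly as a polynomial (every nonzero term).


All three coefficients share the factor 6; dividing through by 6 gives  (1 - x^2) y'' - 2x y' + 30 y = 0.
This matches the Legendre equation (1 - x^2) y'' - 2x y' + n(n+1) y = 0 (note the -2x y' term) with n(n+1) = 30, so n = 5; the polynomial solution is P_5(x).
With y = sum_k a_k x^k, matching x^k gives (k+2)(k+1) a_{k+2} = [k(k+1) - n(n+1)] a_k = (k - 5)(k + 6) a_k. The right side vanishes at k = 5, so the series with the parity of 5 terminates at degree 5.
Standard normalization (P_n(1) = 1): leading coefficient (2n)!/(2^n (n!)^2) = 3628800/(32*14400) = 63/8, so a_5 = 63/8. Work downward with a_k = (k+1)(k+2) a_{k+2} / ((k - 5)(k + 6)):
  a_3 = (4)(5)(63/8) / ((3 - 5)(3 + 6)) = (315/2)/(-18) = -35/4
  a_1 = (2)(3)(-35/4) / ((1 - 5)(1 + 6)) = (-105/2)/(-28) = 15/8
Hence P_5(x) = 63 x^5/8 - 35 x^3/4 + 15 x/8.

P_5(x); series = 63 x^5/8 - 35 x^3/4 + 15 x/8


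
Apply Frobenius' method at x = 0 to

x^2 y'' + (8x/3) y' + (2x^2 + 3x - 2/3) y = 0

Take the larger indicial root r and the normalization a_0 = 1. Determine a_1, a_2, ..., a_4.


Write in Frobenius form y'' + (p(x)/x) y' + (q(x)/x^2) y = 0:
  p(x) = 8/3,  q(x) = 2x^2 + 3x - 2/3.
Indicial equation: r(r-1) + (8/3) r + (-2/3) = 0 -> roots r_1 = 1/3, r_2 = -2.
Take r = r_1 = 1/3. Let y(x) = x^r sum_{n>=0} a_n x^n with a_0 = 1.
Substitute y = x^r sum a_n x^n and match x^{r+n}. The recurrence is
  D(n) a_n + 3 a_{n-1} + 2 a_{n-2} = 0,  where D(n) = (r+n)(r+n-1) + (8/3)(r+n) + (-2/3).
  a_n = [-3 a_{n-1} - 2 a_{n-2}] / D(n).
Since the indicial polynomial factors as (r - r_1)(r - r_2), D(n) = (r_1 + n - r_1)(r_1 + n - r_2) = n(n + 7/3).
Evaluating step by step (a_0 = 1):
  n = 1: D(1) = 1(1 + 7/3) = 10/3; numerator = -3(1) = -3; a_1 = (-3)/(10/3) = -9/10
  n = 2: D(2) = 2(2 + 7/3) = 26/3; numerator = -3(-9/10) - 2(1) = 7/10; a_2 = (7/10)/(26/3) = 21/260
  n = 3: D(3) = 3(3 + 7/3) = 16; numerator = -3(21/260) - 2(-9/10) = 81/52; a_3 = (81/52)/(16) = 81/832
  n = 4: D(4) = 4(4 + 7/3) = 76/3; numerator = -3(81/832) - 2(21/260) = -1887/4160; a_4 = (-1887/4160)/(76/3) = -5661/316160

r = 1/3; a_0 = 1; a_1 = -9/10; a_2 = 21/260; a_3 = 81/832; a_4 = -5661/316160


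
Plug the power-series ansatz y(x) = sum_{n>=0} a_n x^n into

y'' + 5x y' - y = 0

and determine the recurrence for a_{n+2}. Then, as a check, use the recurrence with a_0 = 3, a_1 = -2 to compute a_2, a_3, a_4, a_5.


Substitute y = sum_n a_n x^n.
y''(x) has coefficient (n+2)(n+1) a_{n+2} at x^n;
5 x y'(x) has coefficient 5 n a_n at x^n (shift);
-y(x) has coefficient -1 a_n at x^n.
Matching x^n: (n+2)(n+1) a_{n+2} + (5n - 1) a_n = 0.
Thus a_{n+2} = (-5n + 1) / ((n+1)(n+2)) * a_n.

Check with a_0 = 3, a_1 = -2 (apply the recurrence for n = 0, 1, 2, 3): a_0 = 3, a_1 = -2, a_2 = 3/2, a_3 = 4/3, a_4 = -9/8, a_5 = -14/15.

a_(n+2) = (-5n + 1) / ((n+1)(n+2)) * a_n; check: a_0 = 3, a_1 = -2, a_2 = 3/2, a_3 = 4/3, a_4 = -9/8, a_5 = -14/15
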